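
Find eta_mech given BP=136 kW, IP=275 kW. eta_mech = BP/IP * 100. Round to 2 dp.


eta_mech = (BP / IP) * 100
Ratio = 136 / 275 = 0.4945
eta_mech = 0.4945 * 100 = 49.45%


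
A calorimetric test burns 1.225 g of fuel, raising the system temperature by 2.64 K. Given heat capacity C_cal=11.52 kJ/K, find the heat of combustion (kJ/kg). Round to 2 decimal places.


Hc = C_cal * delta_T / m_fuel
Q_released = 11.52 * 2.64 = 30.4128 kJ
m_fuel = 1.225 g = 1.225/1000 kg = 0.001225 kg
Hc = 30.4128 / 0.001225 = 24826.78 kJ/kg


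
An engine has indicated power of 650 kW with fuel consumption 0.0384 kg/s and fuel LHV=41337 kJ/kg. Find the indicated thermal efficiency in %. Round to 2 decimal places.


eta_ith = (IP / (mf * LHV)) * 100
Denominator = 0.0384 * 41337 = 1587.3408 kW
eta_ith = (650 / 1587.3408) * 100 = 40.95%


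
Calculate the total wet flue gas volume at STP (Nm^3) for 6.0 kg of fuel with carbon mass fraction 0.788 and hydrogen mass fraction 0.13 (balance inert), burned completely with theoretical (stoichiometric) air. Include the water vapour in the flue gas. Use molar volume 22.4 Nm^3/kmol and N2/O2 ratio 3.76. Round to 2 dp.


Per kg fuel: CO2 = (C/12 kmol)*22.4 = (0.788/12)*22.4 = 1.47093 Nm^3
Per kg fuel: H2O = (H/2 kmol)*22.4 = (0.13/2)*22.4 = 1.45600 Nm^3
O2 needed per kg fuel = C/12 + H/4 = 0.788/12 + 0.13/4 = 0.09816667 kmol
Per kg fuel: N2 = O2*3.76*22.4 = 0.09816667*3.76*22.4 = 8.26799 Nm^3
Total per kg = 1.47093 + 1.45600 + 8.26799 = 11.19492 Nm^3
Total = 11.19492 * 6.0 = 67.17 Nm^3


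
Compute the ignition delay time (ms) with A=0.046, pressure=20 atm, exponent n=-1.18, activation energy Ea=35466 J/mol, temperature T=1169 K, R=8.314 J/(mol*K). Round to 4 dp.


tau = A * P^n * exp(Ea/(R*T))
P^n = 20^(-1.18) = 0.02915980
Ea/(R*T) = 35466/(8.314*1169) = 3.649116
exp(Ea/(R*T)) = 38.440672
tau = 0.046 * 0.02915980 * 38.440672 = 0.0516 ms


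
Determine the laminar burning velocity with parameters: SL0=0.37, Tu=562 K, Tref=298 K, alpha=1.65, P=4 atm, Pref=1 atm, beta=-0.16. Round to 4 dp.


SL = SL0 * (Tu/Tref)^alpha * (P/Pref)^beta
T ratio = 562/298 = 1.88590604
(T ratio)^alpha = 1.88590604^1.65 = 2.848447
(P/Pref)^beta = 4^(-0.16) = 0.801070
SL = 0.37 * 2.848447 * 0.801070 = 0.8443 m/s


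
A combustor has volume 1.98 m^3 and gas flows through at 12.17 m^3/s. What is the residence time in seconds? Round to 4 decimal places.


tau = V / Q_flow
tau = 1.98 / 12.17 = 0.1627 s


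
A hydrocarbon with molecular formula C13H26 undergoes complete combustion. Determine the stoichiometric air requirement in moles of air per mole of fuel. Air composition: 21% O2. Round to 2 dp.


Balanced combustion: C13H26 + 19.5 O2 -> 13 CO2 + 13 H2O
O2 needed = C + H/4 = 13 + 26/4 = 19.50 moles
Air moles = O2 / 0.21 = 19.50 / 0.21 = 92.86 moles air


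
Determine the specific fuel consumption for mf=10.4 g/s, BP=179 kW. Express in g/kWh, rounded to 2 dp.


SFC = (mf / BP) * 3600
Rate = 10.4 / 179 = 0.058101 g/(s*kW)
SFC = 0.058101 * 3600 = 209.16 g/kWh


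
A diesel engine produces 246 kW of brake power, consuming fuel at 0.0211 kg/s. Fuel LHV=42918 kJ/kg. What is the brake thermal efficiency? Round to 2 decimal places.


eta_BTE = (BP / (mf * LHV)) * 100
Denominator = 0.0211 * 42918 = 905.5698 kW
eta_BTE = (246 / 905.5698) * 100 = 27.17%


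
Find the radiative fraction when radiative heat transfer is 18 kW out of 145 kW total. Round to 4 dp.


f_rad = Q_rad / Q_total
f_rad = 18 / 145 = 0.1241


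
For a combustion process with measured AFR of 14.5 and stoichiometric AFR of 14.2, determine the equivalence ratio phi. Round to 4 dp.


phi = AFR_stoich / AFR_actual
phi = 14.2 / 14.5 = 0.9793


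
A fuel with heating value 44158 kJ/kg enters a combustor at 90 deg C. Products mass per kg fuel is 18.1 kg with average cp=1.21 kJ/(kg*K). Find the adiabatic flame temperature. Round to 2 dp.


T_ad = T_in + Hc / (m_p * cp)
Denominator = 18.1 * 1.21 = 21.9010
Temperature rise = 44158 / 21.9010 = 2016.25 K
T_ad = 90 + 2016.25 = 2106.25 deg C


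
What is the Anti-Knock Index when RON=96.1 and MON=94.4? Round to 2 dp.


AKI = (RON + MON) / 2
AKI = (96.1 + 94.4) / 2
AKI = 190.5 / 2 = 95.25


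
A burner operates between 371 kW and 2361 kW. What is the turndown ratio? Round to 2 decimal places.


TDR = Q_max / Q_min
TDR = 2361 / 371 = 6.36


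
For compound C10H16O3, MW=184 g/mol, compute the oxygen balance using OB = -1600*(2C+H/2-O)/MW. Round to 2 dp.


OB = -1600 * (2C + H/2 - O) / MW
Inner = 2*10 + 16/2 - 3 = 25.00
OB = -1600 * 25.00 / 184 = -217.39%


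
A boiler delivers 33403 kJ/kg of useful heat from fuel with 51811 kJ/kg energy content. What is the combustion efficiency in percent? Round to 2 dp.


Efficiency = (Q_useful / Q_fuel) * 100
Efficiency = (33403 / 51811) * 100
Efficiency = 0.6447 * 100 = 64.47%


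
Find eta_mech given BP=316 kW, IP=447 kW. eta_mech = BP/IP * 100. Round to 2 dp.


eta_mech = (BP / IP) * 100
Ratio = 316 / 447 = 0.7069
eta_mech = 0.7069 * 100 = 70.69%


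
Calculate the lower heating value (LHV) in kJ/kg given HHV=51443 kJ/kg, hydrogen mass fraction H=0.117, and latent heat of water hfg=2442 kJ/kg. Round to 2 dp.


LHV = HHV - hfg * 9 * H
Water correction = 2442 * 9 * 0.117 = 2571.426 kJ/kg
LHV = 51443 - 2571.426 = 48871.57 kJ/kg


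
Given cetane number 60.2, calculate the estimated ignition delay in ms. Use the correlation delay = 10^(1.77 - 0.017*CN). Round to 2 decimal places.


delay = 10^(1.77 - 0.017*CN)
Exponent = 1.77 - 0.017*60.2 = 0.7466
delay = 10^0.7466 = 5.58 ms


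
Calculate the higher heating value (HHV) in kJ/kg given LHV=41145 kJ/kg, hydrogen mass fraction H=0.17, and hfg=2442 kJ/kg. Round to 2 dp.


HHV = LHV + hfg * 9 * H
Water addition = 2442 * 9 * 0.17 = 3736.260 kJ/kg
HHV = 41145 + 3736.260 = 44881.26 kJ/kg


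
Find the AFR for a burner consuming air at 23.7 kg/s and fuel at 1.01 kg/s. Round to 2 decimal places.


AFR = m_air / m_fuel
AFR = 23.7 / 1.01 = 23.47


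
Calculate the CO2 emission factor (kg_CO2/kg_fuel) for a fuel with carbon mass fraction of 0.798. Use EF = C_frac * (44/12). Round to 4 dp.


EF = C_frac * (M_CO2 / M_C)
EF = 0.798 * (44/12)
EF = 0.798 * 3.666667 = 2.9260 kg_CO2/kg_fuel


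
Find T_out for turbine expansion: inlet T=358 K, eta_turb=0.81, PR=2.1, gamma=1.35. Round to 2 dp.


T_out = T_in * (1 - eta * (1 - PR^(-(gamma-1)/gamma)))
Exponent = -(1.35-1)/1.35 = -0.25925926
PR^exp = 2.1^(-0.25925926) = 0.82501466
Factor = 1 - 0.81*(1 - 0.82501466) = 0.85826187
T_out = 358 * 0.85826187 = 307.26 K


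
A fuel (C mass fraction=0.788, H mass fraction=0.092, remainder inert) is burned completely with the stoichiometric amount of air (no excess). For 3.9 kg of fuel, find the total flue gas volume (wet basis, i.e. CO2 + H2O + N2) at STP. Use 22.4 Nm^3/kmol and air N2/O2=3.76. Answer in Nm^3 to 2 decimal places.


Per kg fuel: CO2 = (C/12 kmol)*22.4 = (0.788/12)*22.4 = 1.47093 Nm^3
Per kg fuel: H2O = (H/2 kmol)*22.4 = (0.092/2)*22.4 = 1.03040 Nm^3
O2 needed per kg fuel = C/12 + H/4 = 0.788/12 + 0.092/4 = 0.08866667 kmol
Per kg fuel: N2 = O2*3.76*22.4 = 0.08866667*3.76*22.4 = 7.46786 Nm^3
Total per kg = 1.47093 + 1.03040 + 7.46786 = 9.96919 Nm^3
Total = 9.96919 * 3.9 = 38.88 Nm^3


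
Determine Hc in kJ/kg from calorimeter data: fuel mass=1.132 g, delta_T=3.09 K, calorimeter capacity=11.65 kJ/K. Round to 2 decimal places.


Hc = C_cal * delta_T / m_fuel
Q_released = 11.65 * 3.09 = 35.9985 kJ
m_fuel = 1.132 g = 1.132/1000 kg = 0.001132 kg
Hc = 35.9985 / 0.001132 = 31800.80 kJ/kg


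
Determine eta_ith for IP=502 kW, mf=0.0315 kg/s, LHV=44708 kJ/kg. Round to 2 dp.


eta_ith = (IP / (mf * LHV)) * 100
Denominator = 0.0315 * 44708 = 1408.3020 kW
eta_ith = (502 / 1408.3020) * 100 = 35.65%


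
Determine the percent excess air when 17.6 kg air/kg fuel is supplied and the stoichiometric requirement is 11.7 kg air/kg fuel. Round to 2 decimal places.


Excess air = actual - stoichiometric = 17.6 - 11.7 = 5.90 kg/kg fuel
Excess air % = (excess / stoich) * 100 = (5.90 / 11.7) * 100 = 50.43%


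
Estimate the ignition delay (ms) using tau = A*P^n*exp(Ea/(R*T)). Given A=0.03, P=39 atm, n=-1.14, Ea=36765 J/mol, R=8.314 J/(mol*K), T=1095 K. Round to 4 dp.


tau = A * P^n * exp(Ea/(R*T))
P^n = 39^(-1.14) = 0.01535276
Ea/(R*T) = 36765/(8.314*1095) = 4.038410
exp(Ea/(R*T)) = 56.736072
tau = 0.03 * 0.01535276 * 56.736072 = 0.0261 ms


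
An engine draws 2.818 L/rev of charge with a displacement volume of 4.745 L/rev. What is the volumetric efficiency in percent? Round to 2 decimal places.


eta_v = (V_actual / V_disp) * 100
Ratio = 2.818 / 4.745 = 0.5939
eta_v = 0.5939 * 100 = 59.39%


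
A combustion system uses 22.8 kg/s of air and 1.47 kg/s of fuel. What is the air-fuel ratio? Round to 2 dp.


AFR = m_air / m_fuel
AFR = 22.8 / 1.47 = 15.51


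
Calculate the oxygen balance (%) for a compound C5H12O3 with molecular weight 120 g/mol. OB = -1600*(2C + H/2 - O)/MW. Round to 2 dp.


OB = -1600 * (2C + H/2 - O) / MW
Inner = 2*5 + 12/2 - 3 = 13.00
OB = -1600 * 13.00 / 120 = -173.33%


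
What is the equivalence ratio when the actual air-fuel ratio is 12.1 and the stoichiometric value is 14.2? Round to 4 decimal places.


phi = AFR_stoich / AFR_actual
phi = 14.2 / 12.1 = 1.1736


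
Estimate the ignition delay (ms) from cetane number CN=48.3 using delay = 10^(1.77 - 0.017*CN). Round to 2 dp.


delay = 10^(1.77 - 0.017*CN)
Exponent = 1.77 - 0.017*48.3 = 0.9489
delay = 10^0.9489 = 8.89 ms


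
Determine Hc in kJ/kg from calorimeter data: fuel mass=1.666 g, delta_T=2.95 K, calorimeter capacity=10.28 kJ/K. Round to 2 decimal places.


Hc = C_cal * delta_T / m_fuel
Q_released = 10.28 * 2.95 = 30.3260 kJ
m_fuel = 1.666 g = 1.666/1000 kg = 0.001666 kg
Hc = 30.3260 / 0.001666 = 18202.88 kJ/kg


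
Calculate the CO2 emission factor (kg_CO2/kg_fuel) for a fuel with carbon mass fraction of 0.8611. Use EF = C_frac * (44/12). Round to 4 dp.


EF = C_frac * (M_CO2 / M_C)
EF = 0.8611 * (44/12)
EF = 0.8611 * 3.666667 = 3.1574 kg_CO2/kg_fuel


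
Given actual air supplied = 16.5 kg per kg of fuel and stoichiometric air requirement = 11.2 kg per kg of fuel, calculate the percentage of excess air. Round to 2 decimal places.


Excess air = actual - stoichiometric = 16.5 - 11.2 = 5.30 kg/kg fuel
Excess air % = (excess / stoich) * 100 = (5.30 / 11.2) * 100 = 47.32%


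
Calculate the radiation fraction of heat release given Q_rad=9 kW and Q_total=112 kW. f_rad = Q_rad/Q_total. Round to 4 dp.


f_rad = Q_rad / Q_total
f_rad = 9 / 112 = 0.0804


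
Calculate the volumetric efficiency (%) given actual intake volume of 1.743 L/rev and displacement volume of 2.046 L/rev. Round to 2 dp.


eta_v = (V_actual / V_disp) * 100
Ratio = 1.743 / 2.046 = 0.8519
eta_v = 0.8519 * 100 = 85.19%


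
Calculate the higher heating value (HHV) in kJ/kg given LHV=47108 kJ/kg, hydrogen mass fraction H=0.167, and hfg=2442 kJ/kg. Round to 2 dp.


HHV = LHV + hfg * 9 * H
Water addition = 2442 * 9 * 0.167 = 3670.326 kJ/kg
HHV = 47108 + 3670.326 = 50778.33 kJ/kg


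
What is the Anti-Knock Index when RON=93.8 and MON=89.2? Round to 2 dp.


AKI = (RON + MON) / 2
AKI = (93.8 + 89.2) / 2
AKI = 183.0 / 2 = 91.50


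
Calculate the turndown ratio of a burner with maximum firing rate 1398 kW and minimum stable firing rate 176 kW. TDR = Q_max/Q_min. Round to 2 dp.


TDR = Q_max / Q_min
TDR = 1398 / 176 = 7.94


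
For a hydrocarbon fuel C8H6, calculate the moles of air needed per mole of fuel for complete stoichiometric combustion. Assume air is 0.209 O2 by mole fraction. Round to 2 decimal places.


Balanced combustion: C8H6 + 9.5 O2 -> 8 CO2 + 3 H2O
O2 needed = C + H/4 = 8 + 6/4 = 9.50 moles
Air moles = O2 / 0.209 = 9.50 / 0.209 = 45.45 moles air


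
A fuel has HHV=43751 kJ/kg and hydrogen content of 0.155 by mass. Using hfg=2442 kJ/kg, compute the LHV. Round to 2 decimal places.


LHV = HHV - hfg * 9 * H
Water correction = 2442 * 9 * 0.155 = 3406.590 kJ/kg
LHV = 43751 - 3406.590 = 40344.41 kJ/kg


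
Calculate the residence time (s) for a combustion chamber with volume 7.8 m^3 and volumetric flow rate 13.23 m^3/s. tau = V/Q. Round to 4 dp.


tau = V / Q_flow
tau = 7.8 / 13.23 = 0.5896 s


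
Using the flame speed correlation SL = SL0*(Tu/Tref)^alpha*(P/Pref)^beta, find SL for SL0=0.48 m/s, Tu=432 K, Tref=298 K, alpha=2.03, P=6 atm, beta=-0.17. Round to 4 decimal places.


SL = SL0 * (Tu/Tref)^alpha * (P/Pref)^beta
T ratio = 432/298 = 1.44966443
(T ratio)^alpha = 1.44966443^2.03 = 2.125069
(P/Pref)^beta = 6^(-0.17) = 0.737419
SL = 0.48 * 2.125069 * 0.737419 = 0.7522 m/s


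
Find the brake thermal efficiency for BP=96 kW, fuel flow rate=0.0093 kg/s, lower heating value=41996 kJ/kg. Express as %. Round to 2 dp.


eta_BTE = (BP / (mf * LHV)) * 100
Denominator = 0.0093 * 41996 = 390.5628 kW
eta_BTE = (96 / 390.5628) * 100 = 24.58%


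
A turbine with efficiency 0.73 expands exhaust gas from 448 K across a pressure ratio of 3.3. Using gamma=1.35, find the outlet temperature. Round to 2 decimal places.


T_out = T_in * (1 - eta * (1 - PR^(-(gamma-1)/gamma)))
Exponent = -(1.35-1)/1.35 = -0.25925926
PR^exp = 3.3^(-0.25925926) = 0.73378775
Factor = 1 - 0.73*(1 - 0.73378775) = 0.80566506
T_out = 448 * 0.80566506 = 360.94 K


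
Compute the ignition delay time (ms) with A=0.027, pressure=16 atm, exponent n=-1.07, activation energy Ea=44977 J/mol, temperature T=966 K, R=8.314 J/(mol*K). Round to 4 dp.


tau = A * P^n * exp(Ea/(R*T))
P^n = 16^(-1.07) = 0.05147444
Ea/(R*T) = 44977/(8.314*966) = 5.600197
exp(Ea/(R*T)) = 270.479802
tau = 0.027 * 0.05147444 * 270.479802 = 0.3759 ms


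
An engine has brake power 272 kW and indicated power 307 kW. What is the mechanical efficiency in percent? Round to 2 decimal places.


eta_mech = (BP / IP) * 100
Ratio = 272 / 307 = 0.8860
eta_mech = 0.8860 * 100 = 88.60%


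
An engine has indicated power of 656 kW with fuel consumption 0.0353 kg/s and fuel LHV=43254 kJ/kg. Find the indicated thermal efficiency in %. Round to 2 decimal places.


eta_ith = (IP / (mf * LHV)) * 100
Denominator = 0.0353 * 43254 = 1526.8662 kW
eta_ith = (656 / 1526.8662) * 100 = 42.96%


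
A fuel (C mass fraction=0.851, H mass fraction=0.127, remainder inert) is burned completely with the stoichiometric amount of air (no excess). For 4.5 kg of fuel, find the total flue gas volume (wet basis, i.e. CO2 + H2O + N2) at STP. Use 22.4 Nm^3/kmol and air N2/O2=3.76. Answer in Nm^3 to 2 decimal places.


Per kg fuel: CO2 = (C/12 kmol)*22.4 = (0.851/12)*22.4 = 1.58853 Nm^3
Per kg fuel: H2O = (H/2 kmol)*22.4 = (0.127/2)*22.4 = 1.42240 Nm^3
O2 needed per kg fuel = C/12 + H/4 = 0.851/12 + 0.127/4 = 0.10266667 kmol
Per kg fuel: N2 = O2*3.76*22.4 = 0.10266667*3.76*22.4 = 8.64700 Nm^3
Total per kg = 1.58853 + 1.42240 + 8.64700 = 11.65793 Nm^3
Total = 11.65793 * 4.5 = 52.46 Nm^3


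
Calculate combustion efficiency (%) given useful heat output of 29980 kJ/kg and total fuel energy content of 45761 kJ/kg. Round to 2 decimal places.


Efficiency = (Q_useful / Q_fuel) * 100
Efficiency = (29980 / 45761) * 100
Efficiency = 0.6551 * 100 = 65.51%


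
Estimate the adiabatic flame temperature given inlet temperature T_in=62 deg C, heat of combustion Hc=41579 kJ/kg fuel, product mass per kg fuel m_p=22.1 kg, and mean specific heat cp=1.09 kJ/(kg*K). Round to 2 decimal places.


T_ad = T_in + Hc / (m_p * cp)
Denominator = 22.1 * 1.09 = 24.0890
Temperature rise = 41579 / 24.0890 = 1726.06 K
T_ad = 62 + 1726.06 = 1788.06 deg C


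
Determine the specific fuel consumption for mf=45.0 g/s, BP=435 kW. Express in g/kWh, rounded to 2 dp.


SFC = (mf / BP) * 3600
Rate = 45.0 / 435 = 0.103448 g/(s*kW)
SFC = 0.103448 * 3600 = 372.41 g/kWh


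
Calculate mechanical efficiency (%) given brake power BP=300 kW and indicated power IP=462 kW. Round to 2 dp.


eta_mech = (BP / IP) * 100
Ratio = 300 / 462 = 0.6494
eta_mech = 0.6494 * 100 = 64.94%


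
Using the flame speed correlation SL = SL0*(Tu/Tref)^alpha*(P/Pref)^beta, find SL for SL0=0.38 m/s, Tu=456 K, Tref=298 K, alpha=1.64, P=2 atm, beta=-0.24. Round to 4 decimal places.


SL = SL0 * (Tu/Tref)^alpha * (P/Pref)^beta
T ratio = 456/298 = 1.53020134
(T ratio)^alpha = 1.53020134^1.64 = 2.009036
(P/Pref)^beta = 2^(-0.24) = 0.846745
SL = 0.38 * 2.009036 * 0.846745 = 0.6464 m/s


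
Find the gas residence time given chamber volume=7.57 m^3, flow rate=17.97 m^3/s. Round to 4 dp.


tau = V / Q_flow
tau = 7.57 / 17.97 = 0.4213 s


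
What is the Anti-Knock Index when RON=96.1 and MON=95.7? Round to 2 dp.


AKI = (RON + MON) / 2
AKI = (96.1 + 95.7) / 2
AKI = 191.8 / 2 = 95.90


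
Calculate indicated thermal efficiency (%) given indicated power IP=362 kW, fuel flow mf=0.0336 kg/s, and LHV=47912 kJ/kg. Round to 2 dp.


eta_ith = (IP / (mf * LHV)) * 100
Denominator = 0.0336 * 47912 = 1609.8432 kW
eta_ith = (362 / 1609.8432) * 100 = 22.49%


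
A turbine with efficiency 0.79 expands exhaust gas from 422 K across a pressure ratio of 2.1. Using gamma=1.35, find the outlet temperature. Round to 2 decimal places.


T_out = T_in * (1 - eta * (1 - PR^(-(gamma-1)/gamma)))
Exponent = -(1.35-1)/1.35 = -0.25925926
PR^exp = 2.1^(-0.25925926) = 0.82501466
Factor = 1 - 0.79*(1 - 0.82501466) = 0.86176158
T_out = 422 * 0.86176158 = 363.66 K


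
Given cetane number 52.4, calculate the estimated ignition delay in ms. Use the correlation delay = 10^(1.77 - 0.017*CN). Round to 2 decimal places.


delay = 10^(1.77 - 0.017*CN)
Exponent = 1.77 - 0.017*52.4 = 0.8792
delay = 10^0.8792 = 7.57 ms


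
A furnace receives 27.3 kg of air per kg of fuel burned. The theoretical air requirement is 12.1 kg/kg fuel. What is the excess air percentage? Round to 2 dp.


Excess air = actual - stoichiometric = 27.3 - 12.1 = 15.20 kg/kg fuel
Excess air % = (excess / stoich) * 100 = (15.20 / 12.1) * 100 = 125.62%


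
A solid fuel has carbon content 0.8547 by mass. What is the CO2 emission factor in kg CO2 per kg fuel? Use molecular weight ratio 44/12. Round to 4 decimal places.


EF = C_frac * (M_CO2 / M_C)
EF = 0.8547 * (44/12)
EF = 0.8547 * 3.666667 = 3.1339 kg_CO2/kg_fuel


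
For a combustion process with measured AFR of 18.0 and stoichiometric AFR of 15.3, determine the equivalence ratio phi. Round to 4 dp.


phi = AFR_stoich / AFR_actual
phi = 15.3 / 18.0 = 0.8500


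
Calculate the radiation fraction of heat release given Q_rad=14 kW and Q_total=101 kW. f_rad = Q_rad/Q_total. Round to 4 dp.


f_rad = Q_rad / Q_total
f_rad = 14 / 101 = 0.1386


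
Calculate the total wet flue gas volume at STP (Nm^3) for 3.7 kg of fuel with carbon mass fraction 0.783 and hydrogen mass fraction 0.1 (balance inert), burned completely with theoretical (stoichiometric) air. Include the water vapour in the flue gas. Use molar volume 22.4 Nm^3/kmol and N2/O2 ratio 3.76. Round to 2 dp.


Per kg fuel: CO2 = (C/12 kmol)*22.4 = (0.783/12)*22.4 = 1.46160 Nm^3
Per kg fuel: H2O = (H/2 kmol)*22.4 = (0.1/2)*22.4 = 1.12000 Nm^3
O2 needed per kg fuel = C/12 + H/4 = 0.783/12 + 0.1/4 = 0.09025000 kmol
Per kg fuel: N2 = O2*3.76*22.4 = 0.09025000*3.76*22.4 = 7.60122 Nm^3
Total per kg = 1.46160 + 1.12000 + 7.60122 = 10.18282 Nm^3
Total = 10.18282 * 3.7 = 37.68 Nm^3


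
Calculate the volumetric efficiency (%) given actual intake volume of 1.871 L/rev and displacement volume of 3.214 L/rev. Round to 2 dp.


eta_v = (V_actual / V_disp) * 100
Ratio = 1.871 / 3.214 = 0.5821
eta_v = 0.5821 * 100 = 58.21%


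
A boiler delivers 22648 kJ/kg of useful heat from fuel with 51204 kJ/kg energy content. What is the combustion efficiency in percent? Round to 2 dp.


Efficiency = (Q_useful / Q_fuel) * 100
Efficiency = (22648 / 51204) * 100
Efficiency = 0.4423 * 100 = 44.23%


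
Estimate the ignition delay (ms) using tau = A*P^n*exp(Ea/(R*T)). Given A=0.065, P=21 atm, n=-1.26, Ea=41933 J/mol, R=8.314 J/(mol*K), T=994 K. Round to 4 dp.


tau = A * P^n * exp(Ea/(R*T))
P^n = 21^(-1.26) = 0.02157763
Ea/(R*T) = 41933/(8.314*994) = 5.074106
exp(Ea/(R*T)) = 159.829230
tau = 0.065 * 0.02157763 * 159.829230 = 0.2242 ms


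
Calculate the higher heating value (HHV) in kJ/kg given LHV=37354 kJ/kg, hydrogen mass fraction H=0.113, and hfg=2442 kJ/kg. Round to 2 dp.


HHV = LHV + hfg * 9 * H
Water addition = 2442 * 9 * 0.113 = 2483.514 kJ/kg
HHV = 37354 + 2483.514 = 39837.51 kJ/kg


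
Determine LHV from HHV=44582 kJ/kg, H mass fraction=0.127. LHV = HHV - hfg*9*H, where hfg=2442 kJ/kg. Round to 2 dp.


LHV = HHV - hfg * 9 * H
Water correction = 2442 * 9 * 0.127 = 2791.206 kJ/kg
LHV = 44582 - 2791.206 = 41790.79 kJ/kg


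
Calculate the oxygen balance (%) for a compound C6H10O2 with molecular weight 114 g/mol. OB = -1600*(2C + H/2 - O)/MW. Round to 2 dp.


OB = -1600 * (2C + H/2 - O) / MW
Inner = 2*6 + 10/2 - 2 = 15.00
OB = -1600 * 15.00 / 114 = -210.53%


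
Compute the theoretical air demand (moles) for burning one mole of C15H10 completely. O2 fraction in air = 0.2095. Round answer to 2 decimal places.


Balanced combustion: C15H10 + 17.5 O2 -> 15 CO2 + 5 H2O
O2 needed = C + H/4 = 15 + 10/4 = 17.50 moles
Air moles = O2 / 0.2095 = 17.50 / 0.2095 = 83.53 moles air


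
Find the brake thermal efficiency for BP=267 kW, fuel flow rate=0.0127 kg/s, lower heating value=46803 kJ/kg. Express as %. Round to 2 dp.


eta_BTE = (BP / (mf * LHV)) * 100
Denominator = 0.0127 * 46803 = 594.3981 kW
eta_BTE = (267 / 594.3981) * 100 = 44.92%


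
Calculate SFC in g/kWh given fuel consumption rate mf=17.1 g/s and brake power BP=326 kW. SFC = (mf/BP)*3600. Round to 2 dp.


SFC = (mf / BP) * 3600
Rate = 17.1 / 326 = 0.052454 g/(s*kW)
SFC = 0.052454 * 3600 = 188.83 g/kWh


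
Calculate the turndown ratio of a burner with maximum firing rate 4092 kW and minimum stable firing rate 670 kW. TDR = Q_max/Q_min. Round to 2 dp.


TDR = Q_max / Q_min
TDR = 4092 / 670 = 6.11


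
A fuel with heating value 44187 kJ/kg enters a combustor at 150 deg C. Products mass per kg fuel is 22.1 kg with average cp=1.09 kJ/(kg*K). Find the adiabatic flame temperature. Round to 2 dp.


T_ad = T_in + Hc / (m_p * cp)
Denominator = 22.1 * 1.09 = 24.0890
Temperature rise = 44187 / 24.0890 = 1834.32 K
T_ad = 150 + 1834.32 = 1984.32 deg C


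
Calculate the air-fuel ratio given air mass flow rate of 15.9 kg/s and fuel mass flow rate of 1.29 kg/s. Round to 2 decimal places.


AFR = m_air / m_fuel
AFR = 15.9 / 1.29 = 12.33


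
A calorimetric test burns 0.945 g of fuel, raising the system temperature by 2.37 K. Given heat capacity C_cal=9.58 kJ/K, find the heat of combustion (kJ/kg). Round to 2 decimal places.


Hc = C_cal * delta_T / m_fuel
Q_released = 9.58 * 2.37 = 22.7046 kJ
m_fuel = 0.945 g = 0.945/1000 kg = 0.000945 kg
Hc = 22.7046 / 0.000945 = 24026.03 kJ/kg


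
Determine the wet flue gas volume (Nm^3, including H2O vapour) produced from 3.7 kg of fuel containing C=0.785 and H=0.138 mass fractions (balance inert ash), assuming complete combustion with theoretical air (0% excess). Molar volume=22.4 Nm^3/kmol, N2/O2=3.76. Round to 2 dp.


Per kg fuel: CO2 = (C/12 kmol)*22.4 = (0.785/12)*22.4 = 1.46533 Nm^3
Per kg fuel: H2O = (H/2 kmol)*22.4 = (0.138/2)*22.4 = 1.54560 Nm^3
O2 needed per kg fuel = C/12 + H/4 = 0.785/12 + 0.138/4 = 0.09991667 kmol
Per kg fuel: N2 = O2*3.76*22.4 = 0.09991667*3.76*22.4 = 8.41538 Nm^3
Total per kg = 1.46533 + 1.54560 + 8.41538 = 11.42631 Nm^3
Total = 11.42631 * 3.7 = 42.28 Nm^3


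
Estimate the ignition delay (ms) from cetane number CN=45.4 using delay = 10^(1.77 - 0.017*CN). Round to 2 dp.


delay = 10^(1.77 - 0.017*CN)
Exponent = 1.77 - 0.017*45.4 = 0.9982
delay = 10^0.9982 = 9.96 ms


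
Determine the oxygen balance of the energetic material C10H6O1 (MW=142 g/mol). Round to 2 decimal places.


OB = -1600 * (2C + H/2 - O) / MW
Inner = 2*10 + 6/2 - 1 = 22.00
OB = -1600 * 22.00 / 142 = -247.89%


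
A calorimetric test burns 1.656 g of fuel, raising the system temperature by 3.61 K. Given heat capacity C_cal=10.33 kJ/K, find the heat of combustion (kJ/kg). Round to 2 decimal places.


Hc = C_cal * delta_T / m_fuel
Q_released = 10.33 * 3.61 = 37.2913 kJ
m_fuel = 1.656 g = 1.656/1000 kg = 0.001656 kg
Hc = 37.2913 / 0.001656 = 22518.90 kJ/kg


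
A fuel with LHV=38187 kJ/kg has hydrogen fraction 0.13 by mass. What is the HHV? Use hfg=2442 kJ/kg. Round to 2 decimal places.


HHV = LHV + hfg * 9 * H
Water addition = 2442 * 9 * 0.13 = 2857.140 kJ/kg
HHV = 38187 + 2857.140 = 41044.14 kJ/kg


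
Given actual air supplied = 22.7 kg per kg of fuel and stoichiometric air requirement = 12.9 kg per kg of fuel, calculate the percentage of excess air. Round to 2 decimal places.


Excess air = actual - stoichiometric = 22.7 - 12.9 = 9.80 kg/kg fuel
Excess air % = (excess / stoich) * 100 = (9.80 / 12.9) * 100 = 75.97%


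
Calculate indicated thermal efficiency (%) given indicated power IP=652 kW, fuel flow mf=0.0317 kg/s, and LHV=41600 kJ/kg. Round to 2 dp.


eta_ith = (IP / (mf * LHV)) * 100
Denominator = 0.0317 * 41600 = 1318.7200 kW
eta_ith = (652 / 1318.7200) * 100 = 49.44%


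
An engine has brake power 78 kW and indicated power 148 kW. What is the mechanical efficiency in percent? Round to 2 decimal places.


eta_mech = (BP / IP) * 100
Ratio = 78 / 148 = 0.5270
eta_mech = 0.5270 * 100 = 52.70%


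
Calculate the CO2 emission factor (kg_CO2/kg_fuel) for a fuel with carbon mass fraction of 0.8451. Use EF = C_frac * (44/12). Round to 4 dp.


EF = C_frac * (M_CO2 / M_C)
EF = 0.8451 * (44/12)
EF = 0.8451 * 3.666667 = 3.0987 kg_CO2/kg_fuel


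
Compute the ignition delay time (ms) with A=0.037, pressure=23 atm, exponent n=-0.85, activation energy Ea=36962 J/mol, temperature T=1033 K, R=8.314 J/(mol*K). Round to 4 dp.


tau = A * P^n * exp(Ea/(R*T))
P^n = 23^(-0.85) = 0.06958752
Ea/(R*T) = 36962/(8.314*1033) = 4.303731
exp(Ea/(R*T)) = 73.975283
tau = 0.037 * 0.06958752 * 73.975283 = 0.1905 ms


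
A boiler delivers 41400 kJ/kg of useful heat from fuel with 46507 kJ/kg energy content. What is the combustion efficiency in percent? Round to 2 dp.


Efficiency = (Q_useful / Q_fuel) * 100
Efficiency = (41400 / 46507) * 100
Efficiency = 0.8902 * 100 = 89.02%


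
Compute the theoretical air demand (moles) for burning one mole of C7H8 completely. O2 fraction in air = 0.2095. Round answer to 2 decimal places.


Balanced combustion: C7H8 + 9 O2 -> 7 CO2 + 4 H2O
O2 needed = C + H/4 = 7 + 8/4 = 9.00 moles
Air moles = O2 / 0.2095 = 9.00 / 0.2095 = 42.96 moles air


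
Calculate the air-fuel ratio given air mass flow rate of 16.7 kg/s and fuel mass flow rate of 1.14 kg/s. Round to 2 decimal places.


AFR = m_air / m_fuel
AFR = 16.7 / 1.14 = 14.65


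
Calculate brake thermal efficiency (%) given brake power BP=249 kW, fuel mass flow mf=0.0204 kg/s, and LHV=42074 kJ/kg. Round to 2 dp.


eta_BTE = (BP / (mf * LHV)) * 100
Denominator = 0.0204 * 42074 = 858.3096 kW
eta_BTE = (249 / 858.3096) * 100 = 29.01%


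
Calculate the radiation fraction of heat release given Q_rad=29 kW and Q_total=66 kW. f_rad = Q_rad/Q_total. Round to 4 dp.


f_rad = Q_rad / Q_total
f_rad = 29 / 66 = 0.4394


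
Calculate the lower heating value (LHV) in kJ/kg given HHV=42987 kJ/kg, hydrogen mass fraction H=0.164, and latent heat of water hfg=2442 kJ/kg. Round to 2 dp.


LHV = HHV - hfg * 9 * H
Water correction = 2442 * 9 * 0.164 = 3604.392 kJ/kg
LHV = 42987 - 3604.392 = 39382.61 kJ/kg


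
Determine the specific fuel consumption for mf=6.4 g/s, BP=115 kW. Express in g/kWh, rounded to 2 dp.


SFC = (mf / BP) * 3600
Rate = 6.4 / 115 = 0.055652 g/(s*kW)
SFC = 0.055652 * 3600 = 200.35 g/kWh


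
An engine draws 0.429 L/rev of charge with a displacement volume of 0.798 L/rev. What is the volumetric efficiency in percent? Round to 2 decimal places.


eta_v = (V_actual / V_disp) * 100
Ratio = 0.429 / 0.798 = 0.5376
eta_v = 0.5376 * 100 = 53.76%


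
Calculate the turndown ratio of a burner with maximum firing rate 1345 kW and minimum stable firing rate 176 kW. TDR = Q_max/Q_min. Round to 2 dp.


TDR = Q_max / Q_min
TDR = 1345 / 176 = 7.64


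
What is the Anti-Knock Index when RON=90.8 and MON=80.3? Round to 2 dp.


AKI = (RON + MON) / 2
AKI = (90.8 + 80.3) / 2
AKI = 171.1 / 2 = 85.55


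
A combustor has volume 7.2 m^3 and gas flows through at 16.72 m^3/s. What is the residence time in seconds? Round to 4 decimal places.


tau = V / Q_flow
tau = 7.2 / 16.72 = 0.4306 s


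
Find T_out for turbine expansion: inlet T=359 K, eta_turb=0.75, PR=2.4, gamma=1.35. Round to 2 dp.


T_out = T_in * (1 - eta * (1 - PR^(-(gamma-1)/gamma)))
Exponent = -(1.35-1)/1.35 = -0.25925926
PR^exp = 2.4^(-0.25925926) = 0.79694200
Factor = 1 - 0.75*(1 - 0.79694200) = 0.84770650
T_out = 359 * 0.84770650 = 304.33 K


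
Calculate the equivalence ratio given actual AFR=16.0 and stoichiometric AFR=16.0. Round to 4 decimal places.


phi = AFR_stoich / AFR_actual
phi = 16.0 / 16.0 = 1.0000


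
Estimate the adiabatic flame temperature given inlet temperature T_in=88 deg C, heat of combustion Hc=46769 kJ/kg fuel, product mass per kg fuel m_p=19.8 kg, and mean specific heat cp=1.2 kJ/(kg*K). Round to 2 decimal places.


T_ad = T_in + Hc / (m_p * cp)
Denominator = 19.8 * 1.2 = 23.7600
Temperature rise = 46769 / 23.7600 = 1968.39 K
T_ad = 88 + 1968.39 = 2056.39 deg C


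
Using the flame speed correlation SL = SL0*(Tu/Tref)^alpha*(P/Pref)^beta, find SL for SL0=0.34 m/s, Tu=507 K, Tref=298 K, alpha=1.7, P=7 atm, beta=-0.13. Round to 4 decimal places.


SL = SL0 * (Tu/Tref)^alpha * (P/Pref)^beta
T ratio = 507/298 = 1.70134228
(T ratio)^alpha = 1.70134228^1.7 = 2.468004
(P/Pref)^beta = 7^(-0.13) = 0.776492
SL = 0.34 * 2.468004 * 0.776492 = 0.6516 m/s


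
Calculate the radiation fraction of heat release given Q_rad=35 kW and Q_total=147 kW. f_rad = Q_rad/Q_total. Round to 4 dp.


f_rad = Q_rad / Q_total
f_rad = 35 / 147 = 0.2381


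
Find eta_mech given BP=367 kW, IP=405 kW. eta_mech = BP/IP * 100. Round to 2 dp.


eta_mech = (BP / IP) * 100
Ratio = 367 / 405 = 0.9062
eta_mech = 0.9062 * 100 = 90.62%


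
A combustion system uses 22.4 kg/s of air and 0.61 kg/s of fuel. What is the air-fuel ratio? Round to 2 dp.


AFR = m_air / m_fuel
AFR = 22.4 / 0.61 = 36.72


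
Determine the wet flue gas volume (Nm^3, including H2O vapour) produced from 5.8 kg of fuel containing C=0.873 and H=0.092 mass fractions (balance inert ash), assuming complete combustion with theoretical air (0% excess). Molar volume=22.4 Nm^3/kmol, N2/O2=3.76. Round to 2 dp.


Per kg fuel: CO2 = (C/12 kmol)*22.4 = (0.873/12)*22.4 = 1.62960 Nm^3
Per kg fuel: H2O = (H/2 kmol)*22.4 = (0.092/2)*22.4 = 1.03040 Nm^3
O2 needed per kg fuel = C/12 + H/4 = 0.873/12 + 0.092/4 = 0.09575000 kmol
Per kg fuel: N2 = O2*3.76*22.4 = 0.09575000*3.76*22.4 = 8.06445 Nm^3
Total per kg = 1.62960 + 1.03040 + 8.06445 = 10.72445 Nm^3
Total = 10.72445 * 5.8 = 62.20 Nm^3


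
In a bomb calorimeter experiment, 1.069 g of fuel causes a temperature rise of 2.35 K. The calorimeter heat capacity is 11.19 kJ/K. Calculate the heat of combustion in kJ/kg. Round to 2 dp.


Hc = C_cal * delta_T / m_fuel
Q_released = 11.19 * 2.35 = 26.2965 kJ
m_fuel = 1.069 g = 1.069/1000 kg = 0.001069 kg
Hc = 26.2965 / 0.001069 = 24599.16 kJ/kg


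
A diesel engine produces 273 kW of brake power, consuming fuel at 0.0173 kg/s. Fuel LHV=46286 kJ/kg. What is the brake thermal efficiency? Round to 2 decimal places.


eta_BTE = (BP / (mf * LHV)) * 100
Denominator = 0.0173 * 46286 = 800.7478 kW
eta_BTE = (273 / 800.7478) * 100 = 34.09%


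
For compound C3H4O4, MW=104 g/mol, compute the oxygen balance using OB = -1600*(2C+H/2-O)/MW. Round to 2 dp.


OB = -1600 * (2C + H/2 - O) / MW
Inner = 2*3 + 4/2 - 4 = 4.00
OB = -1600 * 4.00 / 104 = -61.54%


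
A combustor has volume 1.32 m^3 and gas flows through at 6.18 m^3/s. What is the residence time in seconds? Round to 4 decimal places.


tau = V / Q_flow
tau = 1.32 / 6.18 = 0.2136 s


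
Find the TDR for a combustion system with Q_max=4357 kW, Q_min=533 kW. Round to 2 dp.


TDR = Q_max / Q_min
TDR = 4357 / 533 = 8.17


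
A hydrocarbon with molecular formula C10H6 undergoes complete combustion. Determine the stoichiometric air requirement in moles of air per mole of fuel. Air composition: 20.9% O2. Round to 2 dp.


Balanced combustion: C10H6 + 11.5 O2 -> 10 CO2 + 3 H2O
O2 needed = C + H/4 = 10 + 6/4 = 11.50 moles
Air moles = O2 / 0.209 = 11.50 / 0.209 = 55.02 moles air


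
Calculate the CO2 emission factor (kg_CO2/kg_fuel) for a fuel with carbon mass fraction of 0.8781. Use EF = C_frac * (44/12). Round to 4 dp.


EF = C_frac * (M_CO2 / M_C)
EF = 0.8781 * (44/12)
EF = 0.8781 * 3.666667 = 3.2197 kg_CO2/kg_fuel


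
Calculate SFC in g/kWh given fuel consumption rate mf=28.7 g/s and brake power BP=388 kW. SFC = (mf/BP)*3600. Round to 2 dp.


SFC = (mf / BP) * 3600
Rate = 28.7 / 388 = 0.073969 g/(s*kW)
SFC = 0.073969 * 3600 = 266.29 g/kWh


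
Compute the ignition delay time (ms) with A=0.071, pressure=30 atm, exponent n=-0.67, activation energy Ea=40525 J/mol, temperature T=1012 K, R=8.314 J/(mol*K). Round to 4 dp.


tau = A * P^n * exp(Ea/(R*T))
P^n = 30^(-0.67) = 0.10240679
Ea/(R*T) = 40525/(8.314*1012) = 4.816510
exp(Ea/(R*T)) = 123.533240
tau = 0.071 * 0.10240679 * 123.533240 = 0.8982 ms


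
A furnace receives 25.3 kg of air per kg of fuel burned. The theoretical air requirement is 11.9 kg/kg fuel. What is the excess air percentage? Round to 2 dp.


Excess air = actual - stoichiometric = 25.3 - 11.9 = 13.40 kg/kg fuel
Excess air % = (excess / stoich) * 100 = (13.40 / 11.9) * 100 = 112.61%


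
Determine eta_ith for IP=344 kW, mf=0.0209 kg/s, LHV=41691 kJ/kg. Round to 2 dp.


eta_ith = (IP / (mf * LHV)) * 100
Denominator = 0.0209 * 41691 = 871.3419 kW
eta_ith = (344 / 871.3419) * 100 = 39.48%


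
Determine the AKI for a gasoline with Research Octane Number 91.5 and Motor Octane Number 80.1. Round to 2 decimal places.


AKI = (RON + MON) / 2
AKI = (91.5 + 80.1) / 2
AKI = 171.6 / 2 = 85.80


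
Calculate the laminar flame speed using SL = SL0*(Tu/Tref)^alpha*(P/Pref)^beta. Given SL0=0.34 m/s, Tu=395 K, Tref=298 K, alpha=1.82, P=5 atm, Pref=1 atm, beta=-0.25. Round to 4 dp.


SL = SL0 * (Tu/Tref)^alpha * (P/Pref)^beta
T ratio = 395/298 = 1.32550336
(T ratio)^alpha = 1.32550336^1.82 = 1.670064
(P/Pref)^beta = 5^(-0.25) = 0.668740
SL = 0.34 * 1.670064 * 0.668740 = 0.3797 m/s


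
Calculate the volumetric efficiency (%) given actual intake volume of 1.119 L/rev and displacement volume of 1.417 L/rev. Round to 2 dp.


eta_v = (V_actual / V_disp) * 100
Ratio = 1.119 / 1.417 = 0.7897
eta_v = 0.7897 * 100 = 78.97%


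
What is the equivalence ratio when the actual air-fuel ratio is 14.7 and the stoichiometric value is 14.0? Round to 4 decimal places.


phi = AFR_stoich / AFR_actual
phi = 14.0 / 14.7 = 0.9524


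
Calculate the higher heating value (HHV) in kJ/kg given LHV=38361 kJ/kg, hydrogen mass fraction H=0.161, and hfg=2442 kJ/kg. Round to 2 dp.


HHV = LHV + hfg * 9 * H
Water addition = 2442 * 9 * 0.161 = 3538.458 kJ/kg
HHV = 38361 + 3538.458 = 41899.46 kJ/kg


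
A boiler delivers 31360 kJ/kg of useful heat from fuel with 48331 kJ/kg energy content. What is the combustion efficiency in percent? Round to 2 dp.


Efficiency = (Q_useful / Q_fuel) * 100
Efficiency = (31360 / 48331) * 100
Efficiency = 0.6489 * 100 = 64.89%


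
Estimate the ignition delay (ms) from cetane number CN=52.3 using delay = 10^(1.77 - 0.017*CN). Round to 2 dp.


delay = 10^(1.77 - 0.017*CN)
Exponent = 1.77 - 0.017*52.3 = 0.8809
delay = 10^0.8809 = 7.60 ms


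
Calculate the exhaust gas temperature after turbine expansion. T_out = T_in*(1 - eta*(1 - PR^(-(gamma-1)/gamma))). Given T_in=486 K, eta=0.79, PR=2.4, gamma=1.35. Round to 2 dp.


T_out = T_in * (1 - eta * (1 - PR^(-(gamma-1)/gamma)))
Exponent = -(1.35-1)/1.35 = -0.25925926
PR^exp = 2.4^(-0.25925926) = 0.79694200
Factor = 1 - 0.79*(1 - 0.79694200) = 0.83958418
T_out = 486 * 0.83958418 = 408.04 K


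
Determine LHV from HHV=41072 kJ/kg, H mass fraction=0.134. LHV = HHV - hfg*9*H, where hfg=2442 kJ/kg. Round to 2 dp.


LHV = HHV - hfg * 9 * H
Water correction = 2442 * 9 * 0.134 = 2945.052 kJ/kg
LHV = 41072 - 2945.052 = 38126.95 kJ/kg


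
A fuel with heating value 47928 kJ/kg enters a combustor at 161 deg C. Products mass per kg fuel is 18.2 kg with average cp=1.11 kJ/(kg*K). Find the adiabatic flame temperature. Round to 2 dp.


T_ad = T_in + Hc / (m_p * cp)
Denominator = 18.2 * 1.11 = 20.2020
Temperature rise = 47928 / 20.2020 = 2372.44 K
T_ad = 161 + 2372.44 = 2533.44 deg C


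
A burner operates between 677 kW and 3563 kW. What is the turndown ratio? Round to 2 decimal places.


TDR = Q_max / Q_min
TDR = 3563 / 677 = 5.26


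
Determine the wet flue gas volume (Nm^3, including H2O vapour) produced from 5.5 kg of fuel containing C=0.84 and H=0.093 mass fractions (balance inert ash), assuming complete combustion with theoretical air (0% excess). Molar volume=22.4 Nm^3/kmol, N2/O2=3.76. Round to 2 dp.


Per kg fuel: CO2 = (C/12 kmol)*22.4 = (0.84/12)*22.4 = 1.56800 Nm^3
Per kg fuel: H2O = (H/2 kmol)*22.4 = (0.093/2)*22.4 = 1.04160 Nm^3
O2 needed per kg fuel = C/12 + H/4 = 0.84/12 + 0.093/4 = 0.09325000 kmol
Per kg fuel: N2 = O2*3.76*22.4 = 0.09325000*3.76*22.4 = 7.85389 Nm^3
Total per kg = 1.56800 + 1.04160 + 7.85389 = 10.46349 Nm^3
Total = 10.46349 * 5.5 = 57.55 Nm^3


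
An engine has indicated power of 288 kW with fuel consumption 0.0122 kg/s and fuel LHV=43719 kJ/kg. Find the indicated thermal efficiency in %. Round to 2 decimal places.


eta_ith = (IP / (mf * LHV)) * 100
Denominator = 0.0122 * 43719 = 533.3718 kW
eta_ith = (288 / 533.3718) * 100 = 54.00%


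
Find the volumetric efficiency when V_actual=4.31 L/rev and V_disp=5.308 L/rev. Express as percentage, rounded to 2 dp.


eta_v = (V_actual / V_disp) * 100
Ratio = 4.31 / 5.308 = 0.8120
eta_v = 0.8120 * 100 = 81.20%


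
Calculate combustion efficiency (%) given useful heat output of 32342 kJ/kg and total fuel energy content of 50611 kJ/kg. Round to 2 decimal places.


Efficiency = (Q_useful / Q_fuel) * 100
Efficiency = (32342 / 50611) * 100
Efficiency = 0.6390 * 100 = 63.90%


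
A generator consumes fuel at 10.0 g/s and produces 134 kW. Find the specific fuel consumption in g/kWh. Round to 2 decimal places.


SFC = (mf / BP) * 3600
Rate = 10.0 / 134 = 0.074627 g/(s*kW)
SFC = 0.074627 * 3600 = 268.66 g/kWh


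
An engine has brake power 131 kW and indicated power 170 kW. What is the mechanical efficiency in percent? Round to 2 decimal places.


eta_mech = (BP / IP) * 100
Ratio = 131 / 170 = 0.7706
eta_mech = 0.7706 * 100 = 77.06%


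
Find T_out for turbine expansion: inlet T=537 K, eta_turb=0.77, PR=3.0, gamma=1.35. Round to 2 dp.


T_out = T_in * (1 - eta * (1 - PR^(-(gamma-1)/gamma)))
Exponent = -(1.35-1)/1.35 = -0.25925926
PR^exp = 3.0^(-0.25925926) = 0.75214556
Factor = 1 - 0.77*(1 - 0.75214556) = 0.80915208
T_out = 537 * 0.80915208 = 434.51 K


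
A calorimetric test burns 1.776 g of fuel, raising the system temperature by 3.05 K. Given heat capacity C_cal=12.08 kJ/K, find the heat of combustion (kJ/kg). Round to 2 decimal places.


Hc = C_cal * delta_T / m_fuel
Q_released = 12.08 * 3.05 = 36.8440 kJ
m_fuel = 1.776 g = 1.776/1000 kg = 0.001776 kg
Hc = 36.8440 / 0.001776 = 20745.50 kJ/kg


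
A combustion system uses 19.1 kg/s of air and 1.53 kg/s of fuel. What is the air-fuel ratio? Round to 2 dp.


AFR = m_air / m_fuel
AFR = 19.1 / 1.53 = 12.48


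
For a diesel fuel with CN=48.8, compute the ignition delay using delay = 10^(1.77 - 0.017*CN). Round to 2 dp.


delay = 10^(1.77 - 0.017*CN)
Exponent = 1.77 - 0.017*48.8 = 0.9404
delay = 10^0.9404 = 8.72 ms
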